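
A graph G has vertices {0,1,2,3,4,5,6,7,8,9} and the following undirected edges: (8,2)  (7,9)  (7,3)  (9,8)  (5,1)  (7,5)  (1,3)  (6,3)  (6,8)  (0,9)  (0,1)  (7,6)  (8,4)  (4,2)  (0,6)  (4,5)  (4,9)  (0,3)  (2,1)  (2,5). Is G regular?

Yes

Degrees: 0:4, 1:4, 2:4, 3:4, 4:4, 5:4, 6:4, 7:4, 8:4, 9:4
All degrees equal 4; the graph is regular.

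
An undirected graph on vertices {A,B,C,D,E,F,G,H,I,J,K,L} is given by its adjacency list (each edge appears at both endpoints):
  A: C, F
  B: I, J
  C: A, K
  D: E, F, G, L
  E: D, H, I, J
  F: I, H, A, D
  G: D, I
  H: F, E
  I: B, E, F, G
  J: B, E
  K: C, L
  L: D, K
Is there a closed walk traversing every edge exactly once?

Yes

Degrees: A:2, B:2, C:2, D:4, E:4, F:4, G:2, H:2, I:4, J:2, K:2, L:2
All degrees are even and the non-isolated vertices are connected — an Eulerian circuit exists.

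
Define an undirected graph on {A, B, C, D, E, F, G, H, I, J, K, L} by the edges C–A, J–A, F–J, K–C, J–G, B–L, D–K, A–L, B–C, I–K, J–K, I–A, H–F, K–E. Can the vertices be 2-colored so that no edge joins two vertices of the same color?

Yes

Color {C, D, E, H, I, J, L} black and {A, B, F, G, K} white. No edge joins two same-colored vertices, so the graph is bipartite.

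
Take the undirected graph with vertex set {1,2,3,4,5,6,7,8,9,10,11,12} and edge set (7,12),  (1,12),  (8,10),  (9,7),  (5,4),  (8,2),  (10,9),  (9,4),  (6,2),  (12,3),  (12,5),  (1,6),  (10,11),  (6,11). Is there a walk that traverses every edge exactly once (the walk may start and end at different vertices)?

No

Degrees: 1:2, 2:2, 3:1, 4:2, 5:2, 6:3, 7:2, 8:2, 9:3, 10:3, 11:2, 12:4
Odd-degree vertices: 3, 6, 9, 10 (4 total).
With 4 odd-degree vertices (more than two), no single trail can use every edge.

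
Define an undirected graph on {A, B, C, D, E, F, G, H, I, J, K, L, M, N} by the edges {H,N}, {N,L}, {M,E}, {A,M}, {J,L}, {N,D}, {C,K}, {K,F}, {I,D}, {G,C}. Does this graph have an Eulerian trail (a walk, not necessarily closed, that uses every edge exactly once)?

No

Degrees: A:1, B:0, C:2, D:2, E:1, F:1, G:1, H:1, I:1, J:1, K:2, L:2, M:2, N:3
Odd-degree vertices: A, E, F, G, H, I, J, N (8 total).
With 8 odd-degree vertices (more than two), no single trail can use every edge.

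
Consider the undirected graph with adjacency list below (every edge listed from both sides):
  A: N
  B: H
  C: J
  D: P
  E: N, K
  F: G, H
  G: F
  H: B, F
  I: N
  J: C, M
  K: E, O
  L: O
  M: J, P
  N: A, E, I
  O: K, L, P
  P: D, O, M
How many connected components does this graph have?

Component: {B, F, G, H}
Component: {A, C, D, E, I, J, K, L, M, N, O, P}

2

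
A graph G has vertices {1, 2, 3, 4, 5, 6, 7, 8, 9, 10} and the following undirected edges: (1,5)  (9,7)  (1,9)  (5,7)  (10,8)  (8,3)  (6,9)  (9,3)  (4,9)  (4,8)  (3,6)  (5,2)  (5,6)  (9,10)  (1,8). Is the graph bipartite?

The cycle 9-6-3-9 has length 3, which is odd, so the graph is not bipartite.

No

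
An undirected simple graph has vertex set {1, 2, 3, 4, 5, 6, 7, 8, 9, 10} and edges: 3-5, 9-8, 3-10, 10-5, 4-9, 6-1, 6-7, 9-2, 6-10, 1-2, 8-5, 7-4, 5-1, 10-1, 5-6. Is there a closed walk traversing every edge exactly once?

Degrees: 1:4, 2:2, 3:2, 4:2, 5:5, 6:4, 7:2, 8:2, 9:3, 10:4
Vertices with odd degree: 5, 9. An Eulerian circuit requires all degrees even.

No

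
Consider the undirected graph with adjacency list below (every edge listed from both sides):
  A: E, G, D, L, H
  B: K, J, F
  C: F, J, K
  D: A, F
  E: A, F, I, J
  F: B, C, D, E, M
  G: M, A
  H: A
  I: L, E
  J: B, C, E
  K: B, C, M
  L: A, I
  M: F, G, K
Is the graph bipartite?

No

The cycle F-D-A-G-M-F has length 5, which is odd, so the graph is not bipartite.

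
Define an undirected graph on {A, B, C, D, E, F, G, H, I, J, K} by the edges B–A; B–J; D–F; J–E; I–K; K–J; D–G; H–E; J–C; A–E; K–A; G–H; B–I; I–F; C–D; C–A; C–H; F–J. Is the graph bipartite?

Yes

Partition the vertices as {B, C, E, F, G, K} vs {A, D, H, I, J}. Each listed edge has one endpoint in each part, so the graph is bipartite.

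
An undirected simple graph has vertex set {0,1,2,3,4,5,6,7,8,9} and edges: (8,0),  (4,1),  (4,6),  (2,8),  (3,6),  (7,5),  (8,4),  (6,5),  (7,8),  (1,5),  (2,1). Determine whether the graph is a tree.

|V| = 10, |E| = 11.
It splits into 2 components, so it cannot be a tree.

No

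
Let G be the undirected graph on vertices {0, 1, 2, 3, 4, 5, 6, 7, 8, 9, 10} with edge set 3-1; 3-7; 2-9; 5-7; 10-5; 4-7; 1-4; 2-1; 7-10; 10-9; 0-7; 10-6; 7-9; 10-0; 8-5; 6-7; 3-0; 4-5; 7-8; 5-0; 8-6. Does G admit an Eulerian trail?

Degrees: 0:4, 1:3, 2:2, 3:3, 4:3, 5:5, 6:3, 7:8, 8:3, 9:3, 10:5
Odd-degree vertices: 1, 3, 4, 5, 6, 8, 9, 10 (8 total).
With 8 odd-degree vertices (more than two), no single trail can use every edge.

No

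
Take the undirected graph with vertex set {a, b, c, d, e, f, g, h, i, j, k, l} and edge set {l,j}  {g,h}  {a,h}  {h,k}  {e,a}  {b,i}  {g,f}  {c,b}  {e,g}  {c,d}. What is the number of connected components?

Component: {j, l}
Component: {b, c, d, i}
Component: {a, e, f, g, h, k}

3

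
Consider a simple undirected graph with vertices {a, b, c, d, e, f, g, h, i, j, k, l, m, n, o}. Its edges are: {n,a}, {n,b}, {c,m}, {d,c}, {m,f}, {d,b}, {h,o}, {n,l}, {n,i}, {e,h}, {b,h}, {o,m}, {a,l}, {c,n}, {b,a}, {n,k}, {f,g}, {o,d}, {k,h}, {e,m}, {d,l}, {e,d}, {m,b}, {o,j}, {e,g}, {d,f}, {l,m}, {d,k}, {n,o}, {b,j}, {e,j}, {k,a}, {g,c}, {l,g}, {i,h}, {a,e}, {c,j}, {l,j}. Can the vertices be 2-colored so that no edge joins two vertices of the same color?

n-a-b-n is an odd cycle (length 3), and a bipartite graph can contain only even cycles.

No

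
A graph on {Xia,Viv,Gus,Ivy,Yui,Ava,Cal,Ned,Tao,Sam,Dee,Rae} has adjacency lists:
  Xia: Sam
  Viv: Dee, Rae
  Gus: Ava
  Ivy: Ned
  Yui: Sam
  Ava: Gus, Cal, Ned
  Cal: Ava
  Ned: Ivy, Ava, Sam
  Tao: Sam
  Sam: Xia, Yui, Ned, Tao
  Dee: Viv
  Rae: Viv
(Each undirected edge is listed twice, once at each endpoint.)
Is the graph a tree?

No

The graph has 12 vertices and 10 edges.
It is not connected, so it is not a tree.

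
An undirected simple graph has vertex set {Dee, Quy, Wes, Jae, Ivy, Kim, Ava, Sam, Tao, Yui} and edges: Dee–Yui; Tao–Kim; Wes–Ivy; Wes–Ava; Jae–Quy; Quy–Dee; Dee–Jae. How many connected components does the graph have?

Component: {Sam}
Component: {Kim, Tao}
Component: {Wes, Ivy, Ava}
Component: {Dee, Quy, Jae, Yui}

4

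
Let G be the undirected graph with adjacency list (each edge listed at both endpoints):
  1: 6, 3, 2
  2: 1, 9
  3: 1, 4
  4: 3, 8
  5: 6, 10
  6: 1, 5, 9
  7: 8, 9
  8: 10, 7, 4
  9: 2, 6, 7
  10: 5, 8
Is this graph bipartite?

No

The cycle 7-9-2-1-3-4-8-7 has length 7, which is odd, so the graph is not bipartite.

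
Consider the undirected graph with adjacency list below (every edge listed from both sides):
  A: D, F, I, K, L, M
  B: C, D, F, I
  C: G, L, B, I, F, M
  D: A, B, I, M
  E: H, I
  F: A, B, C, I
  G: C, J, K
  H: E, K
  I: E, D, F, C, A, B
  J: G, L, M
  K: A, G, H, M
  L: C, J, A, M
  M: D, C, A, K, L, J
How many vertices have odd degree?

Degrees: A:6, B:4, C:6, D:4, E:2, F:4, G:3, H:2, I:6, J:3, K:4, L:4, M:6
Odd-degree vertices: G, J.

2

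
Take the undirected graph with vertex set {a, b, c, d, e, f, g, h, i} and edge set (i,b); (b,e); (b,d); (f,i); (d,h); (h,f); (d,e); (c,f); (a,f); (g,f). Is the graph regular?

Degrees: a:1, b:3, c:1, d:3, e:2, f:5, g:1, h:2, i:2
Vertex a has degree 1 while f has degree 5, so the graph is not regular.

No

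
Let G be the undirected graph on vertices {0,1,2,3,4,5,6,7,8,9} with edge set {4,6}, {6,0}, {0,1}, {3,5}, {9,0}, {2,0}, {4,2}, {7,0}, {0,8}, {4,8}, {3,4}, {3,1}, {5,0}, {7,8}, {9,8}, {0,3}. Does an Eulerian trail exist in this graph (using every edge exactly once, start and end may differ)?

Degrees: 0:8, 1:2, 2:2, 3:4, 4:4, 5:2, 6:2, 7:2, 8:4, 9:2
Odd-degree vertices: none (0 total).
The non-isolated vertices are connected and exactly 0 have odd degree, so an Eulerian trail exists.

Yes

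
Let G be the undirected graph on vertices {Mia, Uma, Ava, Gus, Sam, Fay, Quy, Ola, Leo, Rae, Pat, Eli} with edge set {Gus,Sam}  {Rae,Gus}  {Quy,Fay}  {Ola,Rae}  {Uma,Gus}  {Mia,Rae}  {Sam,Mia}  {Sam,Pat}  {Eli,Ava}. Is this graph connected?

No

Component: {Leo}
Component: {Ava, Eli}
Component: {Fay, Quy}
Component: {Mia, Uma, Gus, Sam, Ola, Rae, Pat}
No edge joins these 4 groups, so the graph is disconnected.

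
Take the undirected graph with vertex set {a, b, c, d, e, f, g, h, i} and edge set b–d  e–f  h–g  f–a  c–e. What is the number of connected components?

4

Component: {i}
Component: {b, d}
Component: {g, h}
Component: {a, c, e, f}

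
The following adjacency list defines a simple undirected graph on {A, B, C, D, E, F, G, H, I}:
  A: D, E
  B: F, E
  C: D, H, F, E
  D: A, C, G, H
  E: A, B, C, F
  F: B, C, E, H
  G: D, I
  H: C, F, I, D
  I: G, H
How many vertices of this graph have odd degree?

0

Degrees: A:2, B:2, C:4, D:4, E:4, F:4, G:2, H:4, I:2
Odd-degree vertices: none.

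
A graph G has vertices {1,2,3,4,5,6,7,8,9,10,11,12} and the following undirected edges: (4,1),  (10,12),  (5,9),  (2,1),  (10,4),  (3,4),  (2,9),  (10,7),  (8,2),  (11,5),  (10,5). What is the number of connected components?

2

Component: {6}
Component: {1, 2, 3, 4, 5, 7, 8, 9, 10, 11, 12}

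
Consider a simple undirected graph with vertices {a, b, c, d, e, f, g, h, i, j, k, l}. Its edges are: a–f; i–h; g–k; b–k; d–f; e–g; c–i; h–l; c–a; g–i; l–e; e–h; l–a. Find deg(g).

Neighbors of g: e, i, k.

3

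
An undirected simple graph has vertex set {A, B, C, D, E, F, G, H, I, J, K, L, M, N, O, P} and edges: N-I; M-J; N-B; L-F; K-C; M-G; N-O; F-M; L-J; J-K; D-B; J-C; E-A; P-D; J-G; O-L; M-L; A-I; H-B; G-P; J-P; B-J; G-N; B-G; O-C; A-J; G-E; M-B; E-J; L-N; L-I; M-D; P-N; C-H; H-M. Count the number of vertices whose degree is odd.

8

Degrees: A:3, B:6, C:4, D:3, E:3, F:2, G:6, H:3, I:3, J:9, K:2, L:6, M:7, N:6, O:3, P:4
Odd-degree vertices: A, D, E, H, I, J, M, O.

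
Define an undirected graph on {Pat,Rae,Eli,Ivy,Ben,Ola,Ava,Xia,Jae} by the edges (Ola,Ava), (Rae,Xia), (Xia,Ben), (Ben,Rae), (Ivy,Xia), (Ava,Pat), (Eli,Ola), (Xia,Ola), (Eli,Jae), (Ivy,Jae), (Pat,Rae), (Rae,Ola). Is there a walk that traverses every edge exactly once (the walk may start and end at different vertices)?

Degrees: Pat:2, Rae:4, Eli:2, Ivy:2, Ben:2, Ola:4, Ava:2, Xia:4, Jae:2
Odd-degree vertices: none (0 total).
The non-isolated vertices are connected and exactly 0 have odd degree, so an Eulerian trail exists.

Yes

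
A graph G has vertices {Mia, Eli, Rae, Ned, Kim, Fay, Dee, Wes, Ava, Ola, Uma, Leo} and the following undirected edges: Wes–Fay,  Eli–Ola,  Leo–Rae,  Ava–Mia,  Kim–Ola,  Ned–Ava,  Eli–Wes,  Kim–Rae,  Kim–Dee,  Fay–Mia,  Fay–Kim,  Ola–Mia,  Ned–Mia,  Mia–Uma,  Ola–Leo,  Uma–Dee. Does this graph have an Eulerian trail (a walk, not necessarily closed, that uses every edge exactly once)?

Yes

Degrees: Mia:5, Eli:2, Rae:2, Ned:2, Kim:4, Fay:3, Dee:2, Wes:2, Ava:2, Ola:4, Uma:2, Leo:2
Odd-degree vertices: Mia, Fay (2 total).
With 2 odd-degree vertices and all edges in one connected piece, an Eulerian trail exists (from Mia to Fay).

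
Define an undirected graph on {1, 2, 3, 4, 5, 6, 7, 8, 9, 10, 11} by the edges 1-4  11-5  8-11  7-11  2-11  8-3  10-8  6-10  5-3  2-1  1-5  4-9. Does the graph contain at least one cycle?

|V| = 11, |E| = 12, number of components = 1.
Since 12 > 11 - 1, a cycle must exist; for instance 5-11-8-3-5.

Yes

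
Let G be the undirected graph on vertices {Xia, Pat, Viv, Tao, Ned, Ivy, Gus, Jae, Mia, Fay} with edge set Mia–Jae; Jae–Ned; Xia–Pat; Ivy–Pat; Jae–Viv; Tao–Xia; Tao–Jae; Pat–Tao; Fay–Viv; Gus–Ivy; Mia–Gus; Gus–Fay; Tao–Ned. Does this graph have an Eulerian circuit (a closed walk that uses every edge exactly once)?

Degrees: Xia:2, Pat:3, Viv:2, Tao:4, Ned:2, Ivy:2, Gus:3, Jae:4, Mia:2, Fay:2
Pat, Gus have odd degree; an Eulerian circuit needs every degree to be even, so none exists.

No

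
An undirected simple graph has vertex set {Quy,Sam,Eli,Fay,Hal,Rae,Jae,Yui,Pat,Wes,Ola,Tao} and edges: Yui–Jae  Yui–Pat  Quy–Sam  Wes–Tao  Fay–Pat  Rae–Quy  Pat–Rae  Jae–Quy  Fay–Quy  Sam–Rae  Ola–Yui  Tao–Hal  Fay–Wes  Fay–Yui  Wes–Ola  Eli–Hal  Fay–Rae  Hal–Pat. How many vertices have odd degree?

Degrees: Quy:4, Sam:2, Eli:1, Fay:5, Hal:3, Rae:4, Jae:2, Yui:4, Pat:4, Wes:3, Ola:2, Tao:2
Odd-degree vertices: Eli, Fay, Hal, Wes.

4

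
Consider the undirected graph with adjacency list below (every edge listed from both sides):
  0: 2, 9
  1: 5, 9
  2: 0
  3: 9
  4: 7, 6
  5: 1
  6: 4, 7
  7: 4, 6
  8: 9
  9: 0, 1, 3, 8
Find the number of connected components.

Component: {4, 6, 7}
Component: {0, 1, 2, 3, 5, 8, 9}

2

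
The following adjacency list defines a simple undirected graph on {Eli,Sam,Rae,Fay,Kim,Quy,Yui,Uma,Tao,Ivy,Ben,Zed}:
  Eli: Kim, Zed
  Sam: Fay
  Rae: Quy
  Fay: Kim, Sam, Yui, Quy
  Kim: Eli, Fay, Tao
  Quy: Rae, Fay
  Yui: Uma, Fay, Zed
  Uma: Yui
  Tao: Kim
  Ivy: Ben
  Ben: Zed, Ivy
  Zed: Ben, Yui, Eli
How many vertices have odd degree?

Degrees: Eli:2, Sam:1, Rae:1, Fay:4, Kim:3, Quy:2, Yui:3, Uma:1, Tao:1, Ivy:1, Ben:2, Zed:3
Odd-degree vertices: Sam, Rae, Kim, Yui, Uma, Tao, Ivy, Zed.

8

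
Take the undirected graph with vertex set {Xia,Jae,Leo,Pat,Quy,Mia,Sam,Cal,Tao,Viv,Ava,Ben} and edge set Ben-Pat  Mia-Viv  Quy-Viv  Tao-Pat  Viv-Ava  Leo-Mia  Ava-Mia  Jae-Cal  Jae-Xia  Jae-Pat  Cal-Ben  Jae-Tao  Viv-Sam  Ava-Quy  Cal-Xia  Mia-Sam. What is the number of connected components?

2

Component: {Xia, Jae, Pat, Cal, Tao, Ben}
Component: {Leo, Quy, Mia, Sam, Viv, Ava}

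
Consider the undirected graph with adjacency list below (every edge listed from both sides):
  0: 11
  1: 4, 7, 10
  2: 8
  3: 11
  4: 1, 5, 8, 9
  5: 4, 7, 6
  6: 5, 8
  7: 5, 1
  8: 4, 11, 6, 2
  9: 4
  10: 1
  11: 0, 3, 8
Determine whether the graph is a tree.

The graph has 12 vertices and 13 edges.
A tree on 12 vertices has exactly 11 edges; this graph has 13, so it contains a cycle and is not a tree.

No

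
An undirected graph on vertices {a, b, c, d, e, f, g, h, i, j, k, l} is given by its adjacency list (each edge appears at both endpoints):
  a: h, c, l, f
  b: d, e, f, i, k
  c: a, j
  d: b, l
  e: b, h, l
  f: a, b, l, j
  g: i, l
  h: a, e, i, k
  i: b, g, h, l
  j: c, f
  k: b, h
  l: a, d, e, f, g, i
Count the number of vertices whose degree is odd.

2

Degrees: a:4, b:5, c:2, d:2, e:3, f:4, g:2, h:4, i:4, j:2, k:2, l:6
Odd-degree vertices: b, e.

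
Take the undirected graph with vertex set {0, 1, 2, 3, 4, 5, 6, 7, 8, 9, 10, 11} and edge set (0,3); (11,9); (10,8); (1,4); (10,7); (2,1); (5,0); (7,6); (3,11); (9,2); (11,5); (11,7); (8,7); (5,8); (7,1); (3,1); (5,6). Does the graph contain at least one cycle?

The graph has 12 vertices, 17 edges, and 1 connected component.
Since 17 > 12 - 1, a cycle must exist; for instance 1-7-11-9-2-1.

Yes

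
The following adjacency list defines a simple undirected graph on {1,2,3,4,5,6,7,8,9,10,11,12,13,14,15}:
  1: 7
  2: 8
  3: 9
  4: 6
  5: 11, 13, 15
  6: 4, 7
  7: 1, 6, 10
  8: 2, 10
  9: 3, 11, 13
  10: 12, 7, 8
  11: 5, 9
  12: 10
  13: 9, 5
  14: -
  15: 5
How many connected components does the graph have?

Component: {14}
Component: {3, 5, 9, 11, 13, 15}
Component: {1, 2, 4, 6, 7, 8, 10, 12}

3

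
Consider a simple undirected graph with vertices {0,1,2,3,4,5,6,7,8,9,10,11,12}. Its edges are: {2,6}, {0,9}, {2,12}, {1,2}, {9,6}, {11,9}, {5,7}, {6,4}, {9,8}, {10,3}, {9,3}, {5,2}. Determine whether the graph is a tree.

The graph has 13 vertices and 12 edges.
Connected and |E| = |V| - 1, which characterizes a tree.

Yes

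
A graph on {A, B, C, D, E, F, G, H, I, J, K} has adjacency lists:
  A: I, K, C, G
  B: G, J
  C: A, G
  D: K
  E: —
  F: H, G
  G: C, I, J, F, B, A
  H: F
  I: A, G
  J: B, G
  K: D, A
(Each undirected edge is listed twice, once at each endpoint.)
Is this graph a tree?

No

|V| = 11, |E| = 12.
It is not connected, so it is not a tree.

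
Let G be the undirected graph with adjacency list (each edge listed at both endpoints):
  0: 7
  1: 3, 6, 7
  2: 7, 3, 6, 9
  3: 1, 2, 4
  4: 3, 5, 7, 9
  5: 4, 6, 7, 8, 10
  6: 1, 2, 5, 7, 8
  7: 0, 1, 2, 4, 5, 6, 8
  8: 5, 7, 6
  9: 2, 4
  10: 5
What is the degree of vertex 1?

Neighbors of 1: 3, 6, 7.

3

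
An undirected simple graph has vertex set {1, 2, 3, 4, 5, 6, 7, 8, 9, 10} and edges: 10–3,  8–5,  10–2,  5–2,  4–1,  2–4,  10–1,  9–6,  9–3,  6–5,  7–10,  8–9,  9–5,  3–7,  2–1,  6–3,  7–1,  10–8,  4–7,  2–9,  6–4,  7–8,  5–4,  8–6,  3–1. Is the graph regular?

Yes

Degrees: 1:5, 2:5, 3:5, 4:5, 5:5, 6:5, 7:5, 8:5, 9:5, 10:5
Every vertex has degree 5, so the graph is 5-regular.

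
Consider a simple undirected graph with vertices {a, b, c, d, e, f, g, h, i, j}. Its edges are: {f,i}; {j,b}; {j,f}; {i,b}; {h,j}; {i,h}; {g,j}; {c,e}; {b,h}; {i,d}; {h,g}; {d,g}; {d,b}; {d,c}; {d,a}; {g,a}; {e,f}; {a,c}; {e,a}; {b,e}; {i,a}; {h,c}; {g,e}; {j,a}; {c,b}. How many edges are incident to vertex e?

5

Neighbors of e: a, b, c, f, g.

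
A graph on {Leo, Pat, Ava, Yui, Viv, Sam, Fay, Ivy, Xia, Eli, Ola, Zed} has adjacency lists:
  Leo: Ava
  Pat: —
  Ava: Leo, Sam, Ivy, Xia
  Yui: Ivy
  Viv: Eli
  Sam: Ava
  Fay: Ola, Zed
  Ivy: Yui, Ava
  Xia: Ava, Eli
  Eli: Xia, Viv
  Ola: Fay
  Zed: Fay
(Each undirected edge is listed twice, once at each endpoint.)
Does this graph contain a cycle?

No

The graph has 12 vertices, 9 edges, and 3 connected components.
A forest on 12 vertices with 3 components has exactly 9 edges, which matches — so no cycle.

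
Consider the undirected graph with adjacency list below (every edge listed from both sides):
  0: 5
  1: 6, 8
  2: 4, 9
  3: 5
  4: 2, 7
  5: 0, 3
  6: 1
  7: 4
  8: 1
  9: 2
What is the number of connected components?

Component: {0, 3, 5}
Component: {1, 6, 8}
Component: {2, 4, 7, 9}

3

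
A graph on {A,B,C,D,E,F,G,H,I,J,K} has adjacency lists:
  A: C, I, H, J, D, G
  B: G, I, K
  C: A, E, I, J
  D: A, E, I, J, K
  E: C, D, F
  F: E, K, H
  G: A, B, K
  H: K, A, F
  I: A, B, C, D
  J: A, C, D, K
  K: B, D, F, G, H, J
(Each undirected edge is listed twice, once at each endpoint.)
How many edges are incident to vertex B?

Neighbors of B: G, I, K.

3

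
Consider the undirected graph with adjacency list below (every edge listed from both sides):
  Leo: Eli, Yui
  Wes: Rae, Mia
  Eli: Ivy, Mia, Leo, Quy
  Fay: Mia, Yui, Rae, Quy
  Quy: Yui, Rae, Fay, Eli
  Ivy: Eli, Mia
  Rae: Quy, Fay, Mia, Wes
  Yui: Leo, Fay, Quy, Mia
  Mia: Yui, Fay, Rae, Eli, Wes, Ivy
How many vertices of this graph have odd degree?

Degrees: Leo:2, Wes:2, Eli:4, Fay:4, Quy:4, Ivy:2, Rae:4, Yui:4, Mia:6
Odd-degree vertices: none.

0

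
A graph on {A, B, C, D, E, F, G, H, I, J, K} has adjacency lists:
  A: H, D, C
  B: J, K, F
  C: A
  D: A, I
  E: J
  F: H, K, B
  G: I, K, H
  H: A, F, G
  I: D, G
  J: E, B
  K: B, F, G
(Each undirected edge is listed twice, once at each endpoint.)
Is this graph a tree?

|V| = 11, |E| = 13.
A tree on 11 vertices has exactly 10 edges; this graph has 13, so it contains a cycle and is not a tree.

No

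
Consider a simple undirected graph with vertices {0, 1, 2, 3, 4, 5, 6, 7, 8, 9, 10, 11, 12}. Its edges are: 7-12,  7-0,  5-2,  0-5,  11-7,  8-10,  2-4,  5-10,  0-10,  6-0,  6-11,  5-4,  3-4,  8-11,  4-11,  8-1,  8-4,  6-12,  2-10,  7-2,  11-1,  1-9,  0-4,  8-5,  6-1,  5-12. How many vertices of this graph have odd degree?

Degrees: 0:5, 1:4, 2:4, 3:1, 4:6, 5:6, 6:4, 7:4, 8:5, 9:1, 10:4, 11:5, 12:3
Odd-degree vertices: 0, 3, 8, 9, 11, 12.

6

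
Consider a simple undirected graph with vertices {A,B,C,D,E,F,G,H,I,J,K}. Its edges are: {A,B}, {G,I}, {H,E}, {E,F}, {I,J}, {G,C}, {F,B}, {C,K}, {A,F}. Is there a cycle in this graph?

The graph has 11 vertices, 9 edges, and 3 connected components.
Since 9 > 11 - 3, a cycle must exist; for instance A-F-B-A.

Yes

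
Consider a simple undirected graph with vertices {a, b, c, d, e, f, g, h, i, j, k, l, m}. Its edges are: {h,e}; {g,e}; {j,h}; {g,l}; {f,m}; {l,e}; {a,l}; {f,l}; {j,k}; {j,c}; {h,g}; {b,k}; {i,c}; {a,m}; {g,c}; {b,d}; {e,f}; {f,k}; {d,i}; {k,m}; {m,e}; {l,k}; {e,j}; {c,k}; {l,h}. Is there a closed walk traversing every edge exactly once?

Degrees: a:2, b:2, c:4, d:2, e:6, f:4, g:4, h:4, i:2, j:4, k:6, l:6, m:4
Every vertex has even degree and the edges form a single connected piece, so an Eulerian circuit exists.

Yes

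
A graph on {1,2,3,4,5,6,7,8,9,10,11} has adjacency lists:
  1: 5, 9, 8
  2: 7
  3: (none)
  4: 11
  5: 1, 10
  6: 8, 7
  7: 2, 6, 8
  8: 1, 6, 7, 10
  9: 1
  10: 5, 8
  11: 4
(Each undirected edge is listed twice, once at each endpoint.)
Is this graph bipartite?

7-6-8-7 is an odd cycle (length 3), and a bipartite graph can contain only even cycles.

No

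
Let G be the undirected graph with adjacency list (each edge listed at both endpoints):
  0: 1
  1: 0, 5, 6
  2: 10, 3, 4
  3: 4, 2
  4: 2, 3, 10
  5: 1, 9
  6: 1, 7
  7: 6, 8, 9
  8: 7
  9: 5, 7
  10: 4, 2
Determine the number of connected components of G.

Component: {2, 3, 4, 10}
Component: {0, 1, 5, 6, 7, 8, 9}

2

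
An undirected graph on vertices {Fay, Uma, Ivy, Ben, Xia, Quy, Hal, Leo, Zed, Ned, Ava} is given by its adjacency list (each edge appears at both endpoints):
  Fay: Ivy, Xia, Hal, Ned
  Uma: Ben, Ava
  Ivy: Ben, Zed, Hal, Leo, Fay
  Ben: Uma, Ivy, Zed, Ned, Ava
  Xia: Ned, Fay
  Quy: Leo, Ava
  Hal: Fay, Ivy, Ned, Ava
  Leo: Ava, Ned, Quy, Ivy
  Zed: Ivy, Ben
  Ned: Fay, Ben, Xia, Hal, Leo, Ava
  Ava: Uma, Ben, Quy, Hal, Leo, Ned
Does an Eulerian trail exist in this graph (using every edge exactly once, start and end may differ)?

Degrees: Fay:4, Uma:2, Ivy:5, Ben:5, Xia:2, Quy:2, Hal:4, Leo:4, Zed:2, Ned:6, Ava:6
Odd-degree vertices: Ivy, Ben (2 total).
The non-isolated vertices are connected and exactly 2 have odd degree, so an Eulerian trail exists (from Ivy to Ben).

Yes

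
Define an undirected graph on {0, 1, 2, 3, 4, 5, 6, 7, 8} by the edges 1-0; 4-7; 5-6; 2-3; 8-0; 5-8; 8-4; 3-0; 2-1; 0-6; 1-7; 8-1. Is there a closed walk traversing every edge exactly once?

Degrees: 0:4, 1:4, 2:2, 3:2, 4:2, 5:2, 6:2, 7:2, 8:4
Every vertex has even degree and the edges form a single connected piece, so an Eulerian circuit exists.

Yes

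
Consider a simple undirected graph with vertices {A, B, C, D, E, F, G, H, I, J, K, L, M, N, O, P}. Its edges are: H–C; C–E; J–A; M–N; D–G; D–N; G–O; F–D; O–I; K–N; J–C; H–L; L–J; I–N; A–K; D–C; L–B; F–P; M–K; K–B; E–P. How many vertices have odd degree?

Degrees: A:2, B:2, C:4, D:4, E:2, F:2, G:2, H:2, I:2, J:3, K:4, L:3, M:2, N:4, O:2, P:2
Odd-degree vertices: J, L.

2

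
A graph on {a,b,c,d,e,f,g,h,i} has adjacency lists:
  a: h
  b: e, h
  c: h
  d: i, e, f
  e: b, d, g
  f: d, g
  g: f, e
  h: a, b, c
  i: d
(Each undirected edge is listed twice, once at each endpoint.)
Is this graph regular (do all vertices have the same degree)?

No

Degrees: a:1, b:2, c:1, d:3, e:3, f:2, g:2, h:3, i:1
Vertex a has degree 1 while d has degree 3, so the graph is not regular.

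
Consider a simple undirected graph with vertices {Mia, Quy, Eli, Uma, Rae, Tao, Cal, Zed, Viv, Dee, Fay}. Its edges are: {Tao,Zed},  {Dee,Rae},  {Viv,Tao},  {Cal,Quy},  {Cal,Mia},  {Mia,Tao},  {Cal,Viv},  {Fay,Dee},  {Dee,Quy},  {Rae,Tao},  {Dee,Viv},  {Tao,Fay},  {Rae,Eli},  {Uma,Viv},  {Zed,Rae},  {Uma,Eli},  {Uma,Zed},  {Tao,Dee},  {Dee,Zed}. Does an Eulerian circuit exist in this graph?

Degrees: Mia:2, Quy:2, Eli:2, Uma:3, Rae:4, Tao:6, Cal:3, Zed:4, Viv:4, Dee:6, Fay:2
Uma, Cal have odd degree; an Eulerian circuit needs every degree to be even, so none exists.

No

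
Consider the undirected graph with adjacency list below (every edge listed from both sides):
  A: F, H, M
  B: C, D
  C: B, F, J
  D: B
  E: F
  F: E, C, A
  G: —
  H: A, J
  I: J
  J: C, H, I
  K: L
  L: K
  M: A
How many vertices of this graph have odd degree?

Degrees: A:3, B:2, C:3, D:1, E:1, F:3, G:0, H:2, I:1, J:3, K:1, L:1, M:1
Odd-degree vertices: A, C, D, E, F, I, J, K, L, M.

10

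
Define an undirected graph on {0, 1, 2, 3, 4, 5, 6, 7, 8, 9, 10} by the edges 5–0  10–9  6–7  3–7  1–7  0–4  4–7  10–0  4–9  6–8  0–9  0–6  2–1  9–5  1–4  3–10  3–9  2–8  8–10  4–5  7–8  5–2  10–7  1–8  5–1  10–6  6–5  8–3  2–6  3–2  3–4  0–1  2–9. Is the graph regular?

Degrees: 0:6, 1:6, 2:6, 3:6, 4:6, 5:6, 6:6, 7:6, 8:6, 9:6, 10:6
All degrees equal 6; the graph is regular.

Yes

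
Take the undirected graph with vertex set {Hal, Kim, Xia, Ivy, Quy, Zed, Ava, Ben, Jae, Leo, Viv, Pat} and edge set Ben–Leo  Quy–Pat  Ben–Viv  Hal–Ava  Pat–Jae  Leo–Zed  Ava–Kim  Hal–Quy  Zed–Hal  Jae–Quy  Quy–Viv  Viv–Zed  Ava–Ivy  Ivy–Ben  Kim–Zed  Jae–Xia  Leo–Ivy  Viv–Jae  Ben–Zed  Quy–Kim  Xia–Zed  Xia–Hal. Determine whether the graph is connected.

Yes

A breadth-first search from Hal visits Hal, Xia, Quy, Zed, Ava, Jae, Pat, Viv, Kim, Leo, Ben, Ivy — all 12 vertices — so the graph is connected.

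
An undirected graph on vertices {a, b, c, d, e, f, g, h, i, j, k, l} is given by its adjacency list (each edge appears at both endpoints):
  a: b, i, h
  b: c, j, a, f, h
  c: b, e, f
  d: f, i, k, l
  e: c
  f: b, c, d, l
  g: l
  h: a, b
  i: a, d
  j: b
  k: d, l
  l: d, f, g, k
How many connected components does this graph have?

Component: {a, b, c, d, e, f, g, h, i, j, k, l}

1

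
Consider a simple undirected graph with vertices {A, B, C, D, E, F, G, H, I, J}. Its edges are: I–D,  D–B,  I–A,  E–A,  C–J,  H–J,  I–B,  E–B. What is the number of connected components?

Component: {F}
Component: {G}
Component: {C, H, J}
Component: {A, B, D, E, I}

4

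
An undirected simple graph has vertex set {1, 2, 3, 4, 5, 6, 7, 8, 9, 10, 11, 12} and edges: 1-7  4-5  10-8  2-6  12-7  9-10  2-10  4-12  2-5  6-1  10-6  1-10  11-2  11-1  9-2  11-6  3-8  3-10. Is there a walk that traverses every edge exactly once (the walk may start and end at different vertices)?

Yes

Degrees: 1:4, 2:5, 3:2, 4:2, 5:2, 6:4, 7:2, 8:2, 9:2, 10:6, 11:3, 12:2
Odd-degree vertices: 2, 11 (2 total).
The non-isolated vertices are connected and exactly 2 have odd degree, so an Eulerian trail exists (from 2 to 11).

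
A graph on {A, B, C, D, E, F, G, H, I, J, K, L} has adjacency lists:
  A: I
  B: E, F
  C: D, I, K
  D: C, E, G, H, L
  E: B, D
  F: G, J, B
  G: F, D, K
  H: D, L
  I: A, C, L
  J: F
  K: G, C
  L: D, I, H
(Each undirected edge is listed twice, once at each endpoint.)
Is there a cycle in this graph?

|V| = 12, |E| = 15, number of components = 1.
One cycle is D-G-F-B-E-D.

Yes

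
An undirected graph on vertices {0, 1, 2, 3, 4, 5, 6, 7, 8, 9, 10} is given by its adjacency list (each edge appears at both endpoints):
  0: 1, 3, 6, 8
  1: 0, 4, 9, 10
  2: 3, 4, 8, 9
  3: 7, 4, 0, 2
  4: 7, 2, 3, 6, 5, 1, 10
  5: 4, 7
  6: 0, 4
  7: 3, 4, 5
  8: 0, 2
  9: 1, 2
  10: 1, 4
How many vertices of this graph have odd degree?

2

Degrees: 0:4, 1:4, 2:4, 3:4, 4:7, 5:2, 6:2, 7:3, 8:2, 9:2, 10:2
Odd-degree vertices: 4, 7.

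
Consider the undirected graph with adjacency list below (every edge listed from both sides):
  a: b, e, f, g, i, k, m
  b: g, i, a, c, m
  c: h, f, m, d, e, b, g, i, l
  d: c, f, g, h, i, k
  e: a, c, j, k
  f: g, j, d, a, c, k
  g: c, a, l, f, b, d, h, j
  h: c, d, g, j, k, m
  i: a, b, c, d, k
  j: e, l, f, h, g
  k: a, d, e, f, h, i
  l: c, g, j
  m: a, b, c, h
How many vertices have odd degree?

6

Degrees: a:7, b:5, c:9, d:6, e:4, f:6, g:8, h:6, i:5, j:5, k:6, l:3, m:4
Odd-degree vertices: a, b, c, i, j, l.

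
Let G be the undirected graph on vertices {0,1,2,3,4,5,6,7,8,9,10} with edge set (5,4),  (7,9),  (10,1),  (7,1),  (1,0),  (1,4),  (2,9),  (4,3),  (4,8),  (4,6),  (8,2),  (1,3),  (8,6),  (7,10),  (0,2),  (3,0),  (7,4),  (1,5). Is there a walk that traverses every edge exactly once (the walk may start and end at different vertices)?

No

Degrees: 0:3, 1:6, 2:3, 3:3, 4:6, 5:2, 6:2, 7:4, 8:3, 9:2, 10:2
Odd-degree vertices: 0, 2, 3, 8 (4 total).
An Eulerian trail requires 0 or 2 odd-degree vertices; here there are 4.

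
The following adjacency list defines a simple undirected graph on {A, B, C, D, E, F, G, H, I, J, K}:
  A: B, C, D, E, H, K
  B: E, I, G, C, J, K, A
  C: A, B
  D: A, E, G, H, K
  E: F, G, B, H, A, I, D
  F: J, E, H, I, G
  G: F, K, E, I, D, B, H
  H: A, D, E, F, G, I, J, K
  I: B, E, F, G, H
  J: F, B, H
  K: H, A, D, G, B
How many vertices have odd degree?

8

Degrees: A:6, B:7, C:2, D:5, E:7, F:5, G:7, H:8, I:5, J:3, K:5
Odd-degree vertices: B, D, E, F, G, I, J, K.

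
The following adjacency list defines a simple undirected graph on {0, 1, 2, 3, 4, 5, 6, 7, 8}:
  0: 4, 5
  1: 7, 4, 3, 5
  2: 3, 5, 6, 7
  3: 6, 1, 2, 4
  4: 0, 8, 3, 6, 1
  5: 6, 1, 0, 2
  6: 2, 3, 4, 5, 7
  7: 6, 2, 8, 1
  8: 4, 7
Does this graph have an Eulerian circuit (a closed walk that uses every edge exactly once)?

No

Degrees: 0:2, 1:4, 2:4, 3:4, 4:5, 5:4, 6:5, 7:4, 8:2
4, 6 have odd degree; an Eulerian circuit needs every degree to be even, so none exists.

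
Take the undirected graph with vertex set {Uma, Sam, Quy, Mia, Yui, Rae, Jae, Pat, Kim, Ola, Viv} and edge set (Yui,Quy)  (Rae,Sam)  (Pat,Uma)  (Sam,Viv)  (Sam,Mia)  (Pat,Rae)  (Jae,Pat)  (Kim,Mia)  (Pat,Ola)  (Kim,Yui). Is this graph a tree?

|V| = 11, |E| = 10.
It is connected with exactly 10 edges, hence acyclic — it is a tree.

Yes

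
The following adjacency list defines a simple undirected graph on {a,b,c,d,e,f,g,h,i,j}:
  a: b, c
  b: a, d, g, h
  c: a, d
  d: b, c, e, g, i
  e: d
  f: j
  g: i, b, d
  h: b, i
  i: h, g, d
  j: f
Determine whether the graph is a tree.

The graph has 10 vertices and 12 edges.
It is not connected, so it is not a tree.

No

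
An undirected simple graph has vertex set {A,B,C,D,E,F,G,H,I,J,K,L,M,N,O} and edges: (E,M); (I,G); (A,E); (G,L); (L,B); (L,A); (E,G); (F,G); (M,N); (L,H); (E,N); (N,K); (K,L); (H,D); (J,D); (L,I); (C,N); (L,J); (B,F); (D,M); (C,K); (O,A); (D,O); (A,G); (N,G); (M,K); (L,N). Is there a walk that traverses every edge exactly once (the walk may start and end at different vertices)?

Degrees: A:4, B:2, C:2, D:4, E:4, F:2, G:6, H:2, I:2, J:2, K:4, L:8, M:4, N:6, O:2
Odd-degree vertices: none (0 total).
The non-isolated vertices are connected and exactly 0 have odd degree, so an Eulerian trail exists.

Yes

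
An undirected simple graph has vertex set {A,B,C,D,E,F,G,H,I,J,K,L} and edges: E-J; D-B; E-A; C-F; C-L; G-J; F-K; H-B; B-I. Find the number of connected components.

3

Component: {A, E, G, J}
Component: {B, D, H, I}
Component: {C, F, K, L}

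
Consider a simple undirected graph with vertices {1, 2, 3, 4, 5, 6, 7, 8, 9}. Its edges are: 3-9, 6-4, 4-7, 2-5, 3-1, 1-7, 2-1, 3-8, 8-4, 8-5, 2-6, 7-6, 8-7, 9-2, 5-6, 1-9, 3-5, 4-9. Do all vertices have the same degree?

Degrees: 1:4, 2:4, 3:4, 4:4, 5:4, 6:4, 7:4, 8:4, 9:4
All degrees equal 4; the graph is regular.

Yes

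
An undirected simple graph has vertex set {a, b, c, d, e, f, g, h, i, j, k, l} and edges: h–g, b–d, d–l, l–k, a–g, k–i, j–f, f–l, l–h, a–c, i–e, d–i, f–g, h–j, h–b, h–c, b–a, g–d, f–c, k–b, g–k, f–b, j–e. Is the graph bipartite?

Yes

A valid 2-coloring puts {b, c, g, i, j, l} on one side and {a, d, e, f, h, k} on the other; every edge crosses between the two sides.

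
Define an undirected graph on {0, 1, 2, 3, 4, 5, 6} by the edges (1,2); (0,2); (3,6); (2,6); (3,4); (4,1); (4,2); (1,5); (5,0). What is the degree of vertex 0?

2

Neighbors of 0: 2, 5.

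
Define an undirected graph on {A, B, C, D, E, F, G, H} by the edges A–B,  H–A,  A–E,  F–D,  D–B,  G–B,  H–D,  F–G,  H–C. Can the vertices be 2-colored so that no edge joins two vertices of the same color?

A valid 2-coloring puts {B, E, F, H} on one side and {A, C, D, G} on the other; every edge crosses between the two sides.

Yes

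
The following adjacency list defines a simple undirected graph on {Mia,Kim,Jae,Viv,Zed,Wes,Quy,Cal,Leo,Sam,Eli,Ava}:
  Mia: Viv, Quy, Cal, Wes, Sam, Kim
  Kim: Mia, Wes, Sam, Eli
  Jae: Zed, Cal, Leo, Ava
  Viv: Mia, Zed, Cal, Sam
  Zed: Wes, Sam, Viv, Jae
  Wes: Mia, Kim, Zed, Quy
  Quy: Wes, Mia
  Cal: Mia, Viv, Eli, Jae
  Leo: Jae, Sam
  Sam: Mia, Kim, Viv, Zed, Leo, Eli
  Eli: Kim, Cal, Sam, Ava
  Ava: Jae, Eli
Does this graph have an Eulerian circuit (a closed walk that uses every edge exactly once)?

Degrees: Mia:6, Kim:4, Jae:4, Viv:4, Zed:4, Wes:4, Quy:2, Cal:4, Leo:2, Sam:6, Eli:4, Ava:2
Every vertex has even degree and the edges form a single connected piece, so an Eulerian circuit exists.

Yes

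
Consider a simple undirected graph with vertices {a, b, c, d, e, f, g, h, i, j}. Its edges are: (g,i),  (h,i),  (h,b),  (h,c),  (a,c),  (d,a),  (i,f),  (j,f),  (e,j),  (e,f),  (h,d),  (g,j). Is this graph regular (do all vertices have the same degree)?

Degrees: a:2, b:1, c:2, d:2, e:2, f:3, g:2, h:4, i:3, j:3
Degrees are not all equal (e.g. deg(b)=1 but deg(h)=4); not regular.

No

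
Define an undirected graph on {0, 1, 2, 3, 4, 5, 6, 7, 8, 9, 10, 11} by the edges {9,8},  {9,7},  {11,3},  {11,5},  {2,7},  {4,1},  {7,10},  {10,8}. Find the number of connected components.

Component: {0}
Component: {6}
Component: {1, 4}
Component: {3, 5, 11}
Component: {2, 7, 8, 9, 10}

5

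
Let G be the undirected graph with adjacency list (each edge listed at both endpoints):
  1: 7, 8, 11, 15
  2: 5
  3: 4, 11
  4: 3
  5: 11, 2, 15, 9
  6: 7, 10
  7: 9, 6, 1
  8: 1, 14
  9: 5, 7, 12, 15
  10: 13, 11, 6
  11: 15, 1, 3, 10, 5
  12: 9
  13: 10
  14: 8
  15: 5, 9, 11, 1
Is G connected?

Starting from 1 and exploring outward reaches every vertex (1, 7, 11, 8, 15, 6, 9, 5, 10, 3, 14, 12, 2, 13, 4); the graph is connected.

Yes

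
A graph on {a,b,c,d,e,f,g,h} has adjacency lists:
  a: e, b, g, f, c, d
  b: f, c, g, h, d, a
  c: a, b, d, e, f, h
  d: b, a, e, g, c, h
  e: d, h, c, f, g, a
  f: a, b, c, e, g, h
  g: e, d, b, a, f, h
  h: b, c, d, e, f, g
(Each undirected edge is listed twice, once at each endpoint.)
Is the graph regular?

Yes

Degrees: a:6, b:6, c:6, d:6, e:6, f:6, g:6, h:6
All degrees equal 6; the graph is regular.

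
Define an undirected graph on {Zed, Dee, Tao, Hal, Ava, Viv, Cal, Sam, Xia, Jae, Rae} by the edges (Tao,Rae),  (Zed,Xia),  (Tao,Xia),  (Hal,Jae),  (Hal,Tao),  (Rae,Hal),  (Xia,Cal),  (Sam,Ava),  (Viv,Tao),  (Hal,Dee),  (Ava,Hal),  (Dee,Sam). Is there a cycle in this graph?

Yes

|V| = 11, |E| = 12, number of components = 1.
One cycle is Hal-Dee-Sam-Ava-Hal.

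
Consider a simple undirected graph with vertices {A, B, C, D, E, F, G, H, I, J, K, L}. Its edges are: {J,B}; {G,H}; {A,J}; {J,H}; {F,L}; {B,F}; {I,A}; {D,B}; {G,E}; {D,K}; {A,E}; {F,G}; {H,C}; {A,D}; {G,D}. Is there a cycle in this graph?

Yes

|V| = 12, |E| = 15, number of components = 1.
Since 15 > 12 - 1, a cycle must exist; for instance A-E-G-H-J-B-D-A.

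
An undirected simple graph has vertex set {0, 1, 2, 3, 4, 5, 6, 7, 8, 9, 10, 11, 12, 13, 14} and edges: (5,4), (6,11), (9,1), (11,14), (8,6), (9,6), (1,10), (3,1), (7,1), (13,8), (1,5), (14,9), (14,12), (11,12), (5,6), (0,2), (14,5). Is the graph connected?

No

Component: {0, 2}
Component: {1, 3, 4, 5, 6, 7, 8, 9, 10, 11, 12, 13, 14}
There are 2 separate components, so the graph is not connected.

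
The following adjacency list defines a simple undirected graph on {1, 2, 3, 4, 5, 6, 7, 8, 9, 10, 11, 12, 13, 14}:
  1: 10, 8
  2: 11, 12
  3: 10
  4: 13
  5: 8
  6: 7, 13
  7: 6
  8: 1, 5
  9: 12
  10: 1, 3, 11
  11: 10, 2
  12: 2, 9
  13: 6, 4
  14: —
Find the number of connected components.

3

Component: {14}
Component: {4, 6, 7, 13}
Component: {1, 2, 3, 5, 8, 9, 10, 11, 12}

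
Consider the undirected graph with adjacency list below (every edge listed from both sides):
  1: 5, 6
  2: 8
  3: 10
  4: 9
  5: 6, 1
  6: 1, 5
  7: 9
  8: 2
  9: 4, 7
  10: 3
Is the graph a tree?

|V| = 10, |E| = 7.
It splits into 4 components, so it cannot be a tree.

No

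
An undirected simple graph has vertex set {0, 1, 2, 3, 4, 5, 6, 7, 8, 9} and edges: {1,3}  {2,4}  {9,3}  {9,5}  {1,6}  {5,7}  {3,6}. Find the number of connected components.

Component: {0}
Component: {8}
Component: {2, 4}
Component: {1, 3, 5, 6, 7, 9}

4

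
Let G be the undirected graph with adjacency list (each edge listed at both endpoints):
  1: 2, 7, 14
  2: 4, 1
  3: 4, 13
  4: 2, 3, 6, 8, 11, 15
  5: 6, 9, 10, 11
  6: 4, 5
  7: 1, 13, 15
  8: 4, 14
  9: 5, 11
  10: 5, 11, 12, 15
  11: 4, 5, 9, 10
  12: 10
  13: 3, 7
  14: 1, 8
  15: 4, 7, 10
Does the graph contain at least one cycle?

Yes

The graph has 15 vertices, 21 edges, and 1 connected component.
One cycle is 7-15-4-3-13-7.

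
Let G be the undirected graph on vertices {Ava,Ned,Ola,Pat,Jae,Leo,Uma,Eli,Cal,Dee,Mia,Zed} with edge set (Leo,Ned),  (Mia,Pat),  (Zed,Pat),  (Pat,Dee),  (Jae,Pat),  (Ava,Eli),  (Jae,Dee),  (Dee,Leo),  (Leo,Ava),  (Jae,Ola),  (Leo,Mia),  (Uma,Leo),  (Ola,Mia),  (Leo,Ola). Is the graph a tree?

No

|V| = 12, |E| = 14.
It is not connected, so it is not a tree.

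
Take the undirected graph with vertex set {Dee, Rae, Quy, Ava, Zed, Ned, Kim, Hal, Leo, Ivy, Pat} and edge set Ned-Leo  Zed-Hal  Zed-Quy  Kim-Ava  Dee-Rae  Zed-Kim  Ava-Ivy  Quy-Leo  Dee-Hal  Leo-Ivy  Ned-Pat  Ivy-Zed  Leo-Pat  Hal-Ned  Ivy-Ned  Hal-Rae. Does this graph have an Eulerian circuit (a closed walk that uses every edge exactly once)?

Yes

Degrees: Dee:2, Rae:2, Quy:2, Ava:2, Zed:4, Ned:4, Kim:2, Hal:4, Leo:4, Ivy:4, Pat:2
Every vertex has even degree and the edges form a single connected piece, so an Eulerian circuit exists.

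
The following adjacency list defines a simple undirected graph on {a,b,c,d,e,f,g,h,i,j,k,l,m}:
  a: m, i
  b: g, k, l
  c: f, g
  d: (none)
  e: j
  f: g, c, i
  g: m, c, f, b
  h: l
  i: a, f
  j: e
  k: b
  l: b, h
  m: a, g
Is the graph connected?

No

Component: {d}
Component: {e, j}
Component: {a, b, c, f, g, h, i, k, l, m}
No edge joins these 3 groups, so the graph is disconnected.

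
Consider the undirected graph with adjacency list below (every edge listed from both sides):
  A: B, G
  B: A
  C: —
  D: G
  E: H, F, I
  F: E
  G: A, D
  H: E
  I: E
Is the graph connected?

No

Component: {C}
Component: {A, B, D, G}
Component: {E, F, H, I}
No edge joins these 3 groups, so the graph is disconnected.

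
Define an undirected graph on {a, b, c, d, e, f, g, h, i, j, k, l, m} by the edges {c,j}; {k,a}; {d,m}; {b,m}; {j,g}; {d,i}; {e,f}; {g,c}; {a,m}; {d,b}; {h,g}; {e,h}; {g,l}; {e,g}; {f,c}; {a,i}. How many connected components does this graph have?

Component: {a, b, d, i, k, m}
Component: {c, e, f, g, h, j, l}

2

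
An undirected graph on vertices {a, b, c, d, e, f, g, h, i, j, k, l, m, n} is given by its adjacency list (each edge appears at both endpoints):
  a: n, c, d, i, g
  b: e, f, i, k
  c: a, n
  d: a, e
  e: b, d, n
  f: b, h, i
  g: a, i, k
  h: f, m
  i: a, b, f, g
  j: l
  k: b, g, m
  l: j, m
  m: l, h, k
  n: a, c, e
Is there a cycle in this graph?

|V| = 14, |E| = 20, number of components = 1.
One cycle is b-f-h-m-k-b.

Yes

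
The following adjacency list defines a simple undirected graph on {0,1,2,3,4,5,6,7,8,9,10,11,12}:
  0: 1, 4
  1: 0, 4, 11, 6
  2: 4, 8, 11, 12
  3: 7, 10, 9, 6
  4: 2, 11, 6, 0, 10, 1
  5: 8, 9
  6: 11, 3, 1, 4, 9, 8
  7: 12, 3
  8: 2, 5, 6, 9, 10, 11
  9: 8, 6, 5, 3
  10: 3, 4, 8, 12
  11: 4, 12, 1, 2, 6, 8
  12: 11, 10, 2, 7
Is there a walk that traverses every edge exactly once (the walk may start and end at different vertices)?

Yes

Degrees: 0:2, 1:4, 2:4, 3:4, 4:6, 5:2, 6:6, 7:2, 8:6, 9:4, 10:4, 11:6, 12:4
Odd-degree vertices: none (0 total).
The non-isolated vertices are connected and exactly 0 have odd degree, so an Eulerian trail exists.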